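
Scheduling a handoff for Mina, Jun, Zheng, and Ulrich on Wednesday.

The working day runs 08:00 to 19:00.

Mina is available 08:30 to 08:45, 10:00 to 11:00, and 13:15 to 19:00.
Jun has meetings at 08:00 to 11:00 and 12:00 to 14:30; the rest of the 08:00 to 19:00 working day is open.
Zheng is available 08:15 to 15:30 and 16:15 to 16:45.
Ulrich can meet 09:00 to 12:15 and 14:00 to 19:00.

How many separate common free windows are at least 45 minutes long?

Jun free within 08:00–19:00: 11:00–12:00, 14:30–19:00.
Mina ∩ Jun: 14:30–19:00.
Mina ∩ Jun ∩ Zheng: 14:30–15:30, 16:15–16:45.
Mina ∩ Jun ∩ Zheng ∩ Ulrich: 14:30–15:30, 16:15–16:45.
Windows ≥ 45 min: 14:30–15:30.
That's 1 window.

1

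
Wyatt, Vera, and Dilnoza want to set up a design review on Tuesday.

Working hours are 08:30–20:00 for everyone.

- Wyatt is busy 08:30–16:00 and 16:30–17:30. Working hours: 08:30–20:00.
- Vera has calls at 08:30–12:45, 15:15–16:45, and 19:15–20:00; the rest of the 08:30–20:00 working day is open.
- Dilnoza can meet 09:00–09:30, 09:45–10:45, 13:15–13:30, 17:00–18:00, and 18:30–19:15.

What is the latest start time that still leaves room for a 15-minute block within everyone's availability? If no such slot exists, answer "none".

19:00

Wyatt free within 08:30–20:00: 16:00–16:30, 17:30–20:00.
Vera free within 08:30–20:00: 12:45–15:15, 16:45–19:15.
Wyatt ∩ Vera: 17:30–19:15.
Wyatt ∩ Vera ∩ Dilnoza: 17:30–18:00, 18:30–19:15.
Windows ≥ 15 min: 17:30–18:00, 18:30–19:15.
Latest start in the last window 18:30–19:15 is 19:15 − 15 min = 19:00.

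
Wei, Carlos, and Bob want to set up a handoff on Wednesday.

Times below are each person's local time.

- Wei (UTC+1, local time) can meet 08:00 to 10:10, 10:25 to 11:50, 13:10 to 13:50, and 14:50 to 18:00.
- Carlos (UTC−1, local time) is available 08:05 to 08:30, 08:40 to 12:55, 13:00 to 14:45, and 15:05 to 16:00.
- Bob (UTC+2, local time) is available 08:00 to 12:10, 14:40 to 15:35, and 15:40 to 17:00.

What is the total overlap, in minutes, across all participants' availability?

Wei → UTC: 07:00–09:10, 09:25–10:50, 12:10–12:50, 13:50–17:00.
Carlos → UTC: 09:05–09:30, 09:40–13:55, 14:00–15:45, 16:05–17:00.
Bob → UTC: 06:00–10:10, 12:40–13:35, 13:40–15:00.
Wei ∩ Carlos: 09:05–09:10, 09:25–09:30, 09:40–10:50, 12:10–12:50, 13:50–13:55, 14:00–15:45, 16:05–17:00.
Wei ∩ Carlos ∩ Bob: 09:05–09:10, 09:25–09:30, 09:40–10:10, 12:40–12:50, 13:50–13:55, 14:00–15:00.
Total common minutes: 5 + 5 + 30 + 10 + 5 + 60 = 115.

115 minutes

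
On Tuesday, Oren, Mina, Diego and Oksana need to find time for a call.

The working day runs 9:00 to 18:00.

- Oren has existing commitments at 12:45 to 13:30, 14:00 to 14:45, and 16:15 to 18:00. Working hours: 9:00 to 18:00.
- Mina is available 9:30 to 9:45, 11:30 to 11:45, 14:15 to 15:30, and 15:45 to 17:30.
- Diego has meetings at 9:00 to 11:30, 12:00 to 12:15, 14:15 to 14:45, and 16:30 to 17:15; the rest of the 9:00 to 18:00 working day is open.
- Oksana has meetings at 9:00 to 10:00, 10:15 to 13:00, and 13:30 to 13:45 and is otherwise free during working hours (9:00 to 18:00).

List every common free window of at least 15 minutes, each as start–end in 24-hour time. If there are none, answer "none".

14:45–15:30, 15:45–16:15

Oren free within 09:00–18:00: 09:00–12:45, 13:30–14:00, 14:45–16:15.
Diego free within 09:00–18:00: 11:30–12:00, 12:15–14:15, 14:45–16:30, 17:15–18:00.
Oksana free within 09:00–18:00: 10:00–10:15, 13:00–13:30, 13:45–18:00.
Oren ∩ Mina: 09:30–09:45, 11:30–11:45, 14:45–15:30, 15:45–16:15.
Oren ∩ Mina ∩ Diego: 11:30–11:45, 14:45–15:30, 15:45–16:15.
Oren ∩ Mina ∩ Diego ∩ Oksana: 14:45–15:30, 15:45–16:15.
Windows ≥ 15 min: 14:45–15:30, 15:45–16:15.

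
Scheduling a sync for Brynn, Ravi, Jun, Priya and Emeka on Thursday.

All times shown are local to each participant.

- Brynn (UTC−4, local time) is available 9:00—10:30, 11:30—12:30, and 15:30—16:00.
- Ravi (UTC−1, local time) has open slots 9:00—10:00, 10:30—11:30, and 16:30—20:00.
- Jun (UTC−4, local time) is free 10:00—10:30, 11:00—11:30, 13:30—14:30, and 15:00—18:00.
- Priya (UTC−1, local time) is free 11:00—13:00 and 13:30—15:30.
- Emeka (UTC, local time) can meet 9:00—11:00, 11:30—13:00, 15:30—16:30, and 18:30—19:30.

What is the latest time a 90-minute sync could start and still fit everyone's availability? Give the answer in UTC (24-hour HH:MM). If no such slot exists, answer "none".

none

Brynn → UTC: 13:00–14:30, 15:30–16:30, 19:30–20:00.
Ravi → UTC: 10:00–11:00, 11:30–12:30, 17:30–21:00.
Jun → UTC: 14:00–14:30, 15:00–15:30, 17:30–18:30, 19:00–22:00.
Priya → UTC: 12:00–14:00, 14:30–16:30.
Emeka → UTC: 09:00–11:00, 11:30–13:00, 15:30–16:30, 18:30–19:30.
Brynn ∩ Ravi: 19:30–20:00.
Brynn ∩ Ravi ∩ Jun: 19:30–20:00.
Brynn ∩ Ravi ∩ Jun ∩ Priya: (none).
Brynn ∩ Ravi ∩ Jun ∩ Priya ∩ Emeka: (none).
Windows ≥ 90 min: (none).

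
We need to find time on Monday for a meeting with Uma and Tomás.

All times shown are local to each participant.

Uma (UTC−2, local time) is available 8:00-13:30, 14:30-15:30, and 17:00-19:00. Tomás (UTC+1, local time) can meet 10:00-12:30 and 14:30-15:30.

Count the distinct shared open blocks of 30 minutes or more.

2

Uma → UTC: 10:00–15:30, 16:30–17:30, 19:00–21:00.
Tomás → UTC: 09:00–11:30, 13:30–14:30.
Uma ∩ Tomás: 10:00–11:30, 13:30–14:30.
Windows ≥ 30 min: 10:00–11:30, 13:30–14:30.
That's 2 windows.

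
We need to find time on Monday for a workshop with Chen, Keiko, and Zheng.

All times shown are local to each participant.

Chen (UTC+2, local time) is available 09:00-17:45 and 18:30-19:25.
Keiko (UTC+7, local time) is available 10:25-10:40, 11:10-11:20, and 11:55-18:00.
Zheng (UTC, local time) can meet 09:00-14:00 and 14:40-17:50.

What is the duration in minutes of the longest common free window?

Chen → UTC: 07:00–15:45, 16:30–17:25.
Keiko → UTC: 03:25–03:40, 04:10–04:20, 04:55–11:00.
Zheng → UTC: 09:00–14:00, 14:40–17:50.
Chen ∩ Keiko: 07:00–11:00.
Chen ∩ Keiko ∩ Zheng: 09:00–11:00.
Single common window of 120 minutes.

120 minutes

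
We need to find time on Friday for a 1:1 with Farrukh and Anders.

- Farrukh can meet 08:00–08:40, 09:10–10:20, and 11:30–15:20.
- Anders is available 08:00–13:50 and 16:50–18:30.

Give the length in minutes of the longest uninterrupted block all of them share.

140 minutes

Farrukh ∩ Anders: 08:00–08:40, 09:10–10:20, 11:30–13:50.
Common window lengths: 40, 70, 140 min; longest is 140.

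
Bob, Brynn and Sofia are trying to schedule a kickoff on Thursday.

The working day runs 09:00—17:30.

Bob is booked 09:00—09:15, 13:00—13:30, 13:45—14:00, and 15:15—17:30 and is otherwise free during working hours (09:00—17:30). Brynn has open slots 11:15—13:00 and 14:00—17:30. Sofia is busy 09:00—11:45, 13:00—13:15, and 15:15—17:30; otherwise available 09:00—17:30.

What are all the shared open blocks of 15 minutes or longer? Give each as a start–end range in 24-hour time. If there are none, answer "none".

Bob free within 09:00–17:30: 09:15–13:00, 13:30–13:45, 14:00–15:15.
Sofia free within 09:00–17:30: 11:45–13:00, 13:15–15:15.
Bob ∩ Brynn: 11:15–13:00, 14:00–15:15.
Bob ∩ Brynn ∩ Sofia: 11:45–13:00, 14:00–15:15.
Windows ≥ 15 min: 11:45–13:00, 14:00–15:15.

11:45–13:00, 14:00–15:15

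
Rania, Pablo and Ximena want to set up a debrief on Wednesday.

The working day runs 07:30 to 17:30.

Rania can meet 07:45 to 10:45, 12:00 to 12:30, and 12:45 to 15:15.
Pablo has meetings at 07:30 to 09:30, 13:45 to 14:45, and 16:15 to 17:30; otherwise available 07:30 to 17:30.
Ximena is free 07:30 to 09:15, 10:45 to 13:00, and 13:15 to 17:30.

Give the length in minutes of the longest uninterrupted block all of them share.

30 minutes

Pablo free within 07:30–17:30: 09:30–13:45, 14:45–16:15.
Rania ∩ Pablo: 09:30–10:45, 12:00–12:30, 12:45–13:45, 14:45–15:15.
Rania ∩ Pablo ∩ Ximena: 12:00–12:30, 12:45–13:00, 13:15–13:45, 14:45–15:15.
Common window lengths: 30, 15, 30, 30 min; longest is 30.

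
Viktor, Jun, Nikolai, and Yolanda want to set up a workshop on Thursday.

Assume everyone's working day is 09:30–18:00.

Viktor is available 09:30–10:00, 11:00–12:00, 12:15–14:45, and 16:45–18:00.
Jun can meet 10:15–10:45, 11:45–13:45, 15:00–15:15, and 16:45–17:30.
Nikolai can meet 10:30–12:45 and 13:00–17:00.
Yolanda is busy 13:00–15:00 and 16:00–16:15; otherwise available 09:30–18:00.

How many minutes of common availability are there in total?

60 minutes

Yolanda free within 09:30–18:00: 09:30–13:00, 15:00–16:00, 16:15–18:00.
Viktor ∩ Jun: 11:45–12:00, 12:15–13:45, 16:45–17:30.
Viktor ∩ Jun ∩ Nikolai: 11:45–12:00, 12:15–12:45, 13:00–13:45, 16:45–17:00.
Viktor ∩ Jun ∩ Nikolai ∩ Yolanda: 11:45–12:00, 12:15–12:45, 16:45–17:00.
Total common minutes: 15 + 30 + 15 = 60.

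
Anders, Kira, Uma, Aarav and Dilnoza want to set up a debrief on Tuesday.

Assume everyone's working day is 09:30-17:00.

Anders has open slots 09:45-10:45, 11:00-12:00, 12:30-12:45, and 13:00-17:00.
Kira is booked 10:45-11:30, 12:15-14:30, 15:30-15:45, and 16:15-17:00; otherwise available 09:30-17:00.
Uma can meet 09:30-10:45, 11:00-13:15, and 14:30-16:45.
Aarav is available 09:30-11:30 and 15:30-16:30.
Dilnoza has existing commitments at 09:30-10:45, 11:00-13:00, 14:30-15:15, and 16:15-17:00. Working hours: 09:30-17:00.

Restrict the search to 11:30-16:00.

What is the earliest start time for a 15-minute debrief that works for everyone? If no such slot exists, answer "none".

Kira free within 09:30–17:00: 09:30–10:45, 11:30–12:15, 14:30–15:30, 15:45–16:15.
Dilnoza free within 09:30–17:00: 10:45–11:00, 13:00–14:30, 15:15–16:15.
Anders ∩ Kira: 09:45–10:45, 11:30–12:00, 14:30–15:30, 15:45–16:15.
Anders ∩ Kira ∩ Uma: 09:45–10:45, 11:30–12:00, 14:30–15:30, 15:45–16:15.
Anders ∩ Kira ∩ Uma ∩ Aarav: 09:45–10:45, 15:45–16:15.
Anders ∩ Kira ∩ Uma ∩ Aarav ∩ Dilnoza: 15:45–16:15.
Restricted to 11:30–16:00: 15:45–16:00.
Windows ≥ 15 min: 15:45–16:00.
Earliest such window starts at 15:45.

15:45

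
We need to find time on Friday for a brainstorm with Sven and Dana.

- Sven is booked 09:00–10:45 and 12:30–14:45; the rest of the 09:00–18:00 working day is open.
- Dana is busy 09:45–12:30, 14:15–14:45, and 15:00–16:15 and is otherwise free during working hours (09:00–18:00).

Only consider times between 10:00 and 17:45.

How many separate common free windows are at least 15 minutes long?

2

Sven free within 09:00–18:00: 10:45–12:30, 14:45–18:00.
Dana free within 09:00–18:00: 09:00–09:45, 12:30–14:15, 14:45–15:00, 16:15–18:00.
Sven ∩ Dana: 14:45–15:00, 16:15–18:00.
Restricted to 10:00–17:45: 14:45–15:00, 16:15–17:45.
Windows ≥ 15 min: 14:45–15:00, 16:15–17:45.
That's 2 windows.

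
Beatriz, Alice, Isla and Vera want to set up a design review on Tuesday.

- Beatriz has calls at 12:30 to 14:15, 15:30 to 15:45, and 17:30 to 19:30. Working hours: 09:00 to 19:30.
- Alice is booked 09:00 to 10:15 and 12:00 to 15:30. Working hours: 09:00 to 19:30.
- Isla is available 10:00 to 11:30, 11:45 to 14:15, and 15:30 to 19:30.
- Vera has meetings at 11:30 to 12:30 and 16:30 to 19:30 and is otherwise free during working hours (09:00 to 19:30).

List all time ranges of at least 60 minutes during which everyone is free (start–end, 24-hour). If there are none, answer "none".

10:15–11:30

Beatriz free within 09:00–19:30: 09:00–12:30, 14:15–15:30, 15:45–17:30.
Alice free within 09:00–19:30: 10:15–12:00, 15:30–19:30.
Vera free within 09:00–19:30: 09:00–11:30, 12:30–16:30.
Beatriz ∩ Alice: 10:15–12:00, 15:45–17:30.
Beatriz ∩ Alice ∩ Isla: 10:15–11:30, 11:45–12:00, 15:45–17:30.
Beatriz ∩ Alice ∩ Isla ∩ Vera: 10:15–11:30, 15:45–16:30.
Windows ≥ 60 min: 10:15–11:30.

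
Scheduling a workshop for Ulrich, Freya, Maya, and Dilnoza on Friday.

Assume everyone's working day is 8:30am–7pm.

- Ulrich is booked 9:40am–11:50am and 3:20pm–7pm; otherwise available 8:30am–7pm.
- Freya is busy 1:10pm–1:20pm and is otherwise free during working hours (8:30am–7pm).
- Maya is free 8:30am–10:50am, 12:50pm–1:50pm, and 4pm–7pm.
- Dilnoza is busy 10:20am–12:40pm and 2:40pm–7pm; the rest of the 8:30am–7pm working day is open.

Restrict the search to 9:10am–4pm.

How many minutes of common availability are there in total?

80 minutes

Ulrich free within 08:30–19:00: 08:30–09:40, 11:50–15:20.
Freya free within 08:30–19:00: 08:30–13:10, 13:20–19:00.
Dilnoza free within 08:30–19:00: 08:30–10:20, 12:40–14:40.
Ulrich ∩ Freya: 08:30–09:40, 11:50–13:10, 13:20–15:20.
Ulrich ∩ Freya ∩ Maya: 08:30–09:40, 12:50–13:10, 13:20–13:50.
Ulrich ∩ Freya ∩ Maya ∩ Dilnoza: 08:30–09:40, 12:50–13:10, 13:20–13:50.
Restricted to 09:10–16:00: 09:10–09:40, 12:50–13:10, 13:20–13:50.
Total common minutes: 30 + 20 + 30 = 80.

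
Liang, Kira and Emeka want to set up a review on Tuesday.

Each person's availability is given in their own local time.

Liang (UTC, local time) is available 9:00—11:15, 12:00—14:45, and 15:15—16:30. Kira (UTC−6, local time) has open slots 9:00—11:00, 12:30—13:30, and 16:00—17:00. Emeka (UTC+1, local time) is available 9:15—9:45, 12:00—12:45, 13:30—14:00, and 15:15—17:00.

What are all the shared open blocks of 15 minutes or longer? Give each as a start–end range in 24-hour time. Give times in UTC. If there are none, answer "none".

Liang → UTC: 09:00–11:15, 12:00–14:45, 15:15–16:30.
Kira → UTC: 15:00–17:00, 18:30–19:30, 22:00–23:00.
Emeka → UTC: 08:15–08:45, 11:00–11:45, 12:30–13:00, 14:15–16:00.
Liang ∩ Kira: 15:15–16:30.
Liang ∩ Kira ∩ Emeka: 15:15–16:00.
Windows ≥ 15 min: 15:15–16:00.

15:15–16:00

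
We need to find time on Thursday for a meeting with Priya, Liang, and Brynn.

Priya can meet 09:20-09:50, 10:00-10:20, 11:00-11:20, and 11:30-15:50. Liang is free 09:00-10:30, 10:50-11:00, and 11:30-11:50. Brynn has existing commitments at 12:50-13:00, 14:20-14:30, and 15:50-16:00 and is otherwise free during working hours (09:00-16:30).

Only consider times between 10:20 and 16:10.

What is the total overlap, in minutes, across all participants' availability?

Brynn free within 09:00–16:30: 09:00–12:50, 13:00–14:20, 14:30–15:50, 16:00–16:30.
Priya ∩ Liang: 09:20–09:50, 10:00–10:20, 11:30–11:50.
Priya ∩ Liang ∩ Brynn: 09:20–09:50, 10:00–10:20, 11:30–11:50.
Restricted to 10:20–16:10: 11:30–11:50.
Total common minutes: 20.

20 minutes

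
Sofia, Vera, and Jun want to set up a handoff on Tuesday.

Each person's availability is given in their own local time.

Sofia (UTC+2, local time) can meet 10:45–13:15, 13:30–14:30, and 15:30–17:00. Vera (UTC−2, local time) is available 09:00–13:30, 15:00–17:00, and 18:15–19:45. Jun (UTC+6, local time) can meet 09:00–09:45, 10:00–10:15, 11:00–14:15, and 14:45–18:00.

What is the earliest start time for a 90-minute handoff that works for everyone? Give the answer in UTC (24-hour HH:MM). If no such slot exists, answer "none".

none

Sofia → UTC: 08:45–11:15, 11:30–12:30, 13:30–15:00.
Vera → UTC: 11:00–15:30, 17:00–19:00, 20:15–21:45.
Jun → UTC: 03:00–03:45, 04:00–04:15, 05:00–08:15, 08:45–12:00.
Sofia ∩ Vera: 11:00–11:15, 11:30–12:30, 13:30–15:00.
Sofia ∩ Vera ∩ Jun: 11:00–11:15, 11:30–12:00.
Windows ≥ 90 min: (none).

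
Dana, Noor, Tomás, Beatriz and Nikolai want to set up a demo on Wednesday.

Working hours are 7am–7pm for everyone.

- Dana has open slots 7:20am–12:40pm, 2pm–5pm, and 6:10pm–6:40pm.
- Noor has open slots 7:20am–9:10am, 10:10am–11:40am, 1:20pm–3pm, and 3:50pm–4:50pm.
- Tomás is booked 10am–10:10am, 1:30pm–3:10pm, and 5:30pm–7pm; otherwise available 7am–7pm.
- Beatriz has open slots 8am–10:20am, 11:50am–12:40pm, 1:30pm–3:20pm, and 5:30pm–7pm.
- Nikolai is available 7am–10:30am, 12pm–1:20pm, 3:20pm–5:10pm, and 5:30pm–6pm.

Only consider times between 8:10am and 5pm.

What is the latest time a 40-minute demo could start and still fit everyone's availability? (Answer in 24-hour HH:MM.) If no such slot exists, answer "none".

Tomás free within 07:00–19:00: 07:00–10:00, 10:10–13:30, 15:10–17:30.
Dana ∩ Noor: 07:20–09:10, 10:10–11:40, 14:00–15:00, 15:50–16:50.
Dana ∩ Noor ∩ Tomás: 07:20–09:10, 10:10–11:40, 15:50–16:50.
Dana ∩ Noor ∩ Tomás ∩ Beatriz: 08:00–09:10, 10:10–10:20.
Dana ∩ Noor ∩ Tomás ∩ Beatriz ∩ Nikolai: 08:00–09:10, 10:10–10:20.
Restricted to 08:10–17:00: 08:10–09:10, 10:10–10:20.
Windows ≥ 40 min: 08:10–09:10.
Latest start in the last window 08:10–09:10 is 09:10 − 40 min = 08:30.

08:30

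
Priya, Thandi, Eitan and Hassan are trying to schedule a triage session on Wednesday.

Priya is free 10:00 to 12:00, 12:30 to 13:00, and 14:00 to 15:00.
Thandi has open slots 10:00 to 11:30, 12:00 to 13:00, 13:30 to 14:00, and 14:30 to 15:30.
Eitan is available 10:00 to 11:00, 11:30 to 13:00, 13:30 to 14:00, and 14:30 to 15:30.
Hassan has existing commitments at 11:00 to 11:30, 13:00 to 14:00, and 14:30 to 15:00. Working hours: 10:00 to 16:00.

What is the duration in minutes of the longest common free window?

60 minutes

Hassan free within 10:00–16:00: 10:00–11:00, 11:30–13:00, 14:00–14:30, 15:00–16:00.
Priya ∩ Thandi: 10:00–11:30, 12:30–13:00, 14:30–15:00.
Priya ∩ Thandi ∩ Eitan: 10:00–11:00, 12:30–13:00, 14:30–15:00.
Priya ∩ Thandi ∩ Eitan ∩ Hassan: 10:00–11:00, 12:30–13:00.
Common window lengths: 60, 30 min; longest is 60.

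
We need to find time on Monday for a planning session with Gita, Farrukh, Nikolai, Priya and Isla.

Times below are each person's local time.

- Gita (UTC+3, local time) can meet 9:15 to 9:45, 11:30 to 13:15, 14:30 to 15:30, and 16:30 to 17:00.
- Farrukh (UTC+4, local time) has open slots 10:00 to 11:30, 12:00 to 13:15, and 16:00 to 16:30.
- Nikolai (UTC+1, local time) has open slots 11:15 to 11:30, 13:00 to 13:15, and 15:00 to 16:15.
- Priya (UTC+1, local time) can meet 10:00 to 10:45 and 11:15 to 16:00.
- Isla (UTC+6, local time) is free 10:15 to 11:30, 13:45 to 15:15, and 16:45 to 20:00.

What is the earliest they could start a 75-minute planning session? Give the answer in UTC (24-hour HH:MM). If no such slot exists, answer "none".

Gita → UTC: 06:15–06:45, 08:30–10:15, 11:30–12:30, 13:30–14:00.
Farrukh → UTC: 06:00–07:30, 08:00–09:15, 12:00–12:30.
Nikolai → UTC: 10:15–10:30, 12:00–12:15, 14:00–15:15.
Priya → UTC: 09:00–09:45, 10:15–15:00.
Isla → UTC: 04:15–05:30, 07:45–09:15, 10:45–14:00.
Gita ∩ Farrukh: 06:15–06:45, 08:30–09:15, 12:00–12:30.
Gita ∩ Farrukh ∩ Nikolai: 12:00–12:15.
Gita ∩ Farrukh ∩ Nikolai ∩ Priya: 12:00–12:15.
Gita ∩ Farrukh ∩ Nikolai ∩ Priya ∩ Isla: 12:00–12:15.
Windows ≥ 75 min: (none).

none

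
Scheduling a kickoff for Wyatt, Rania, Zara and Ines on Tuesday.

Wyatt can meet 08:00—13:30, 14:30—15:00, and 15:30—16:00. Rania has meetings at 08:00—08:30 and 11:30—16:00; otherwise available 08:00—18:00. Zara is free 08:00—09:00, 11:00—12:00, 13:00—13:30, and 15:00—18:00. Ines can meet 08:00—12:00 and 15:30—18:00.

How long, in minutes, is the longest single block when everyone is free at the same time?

30 minutes

Rania free within 08:00–18:00: 08:30–11:30, 16:00–18:00.
Wyatt ∩ Rania: 08:30–11:30.
Wyatt ∩ Rania ∩ Zara: 08:30–09:00, 11:00–11:30.
Wyatt ∩ Rania ∩ Zara ∩ Ines: 08:30–09:00, 11:00–11:30.
Common window lengths: 30, 30 min; longest is 30.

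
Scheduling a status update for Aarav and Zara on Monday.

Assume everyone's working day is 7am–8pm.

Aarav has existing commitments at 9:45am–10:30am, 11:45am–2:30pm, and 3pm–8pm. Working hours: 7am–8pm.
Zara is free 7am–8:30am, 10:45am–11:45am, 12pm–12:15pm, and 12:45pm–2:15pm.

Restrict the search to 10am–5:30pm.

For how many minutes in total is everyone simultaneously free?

60 minutes

Aarav free within 07:00–20:00: 07:00–09:45, 10:30–11:45, 14:30–15:00.
Aarav ∩ Zara: 07:00–08:30, 10:45–11:45.
Restricted to 10:00–17:30: 10:45–11:45.
Total common minutes: 60.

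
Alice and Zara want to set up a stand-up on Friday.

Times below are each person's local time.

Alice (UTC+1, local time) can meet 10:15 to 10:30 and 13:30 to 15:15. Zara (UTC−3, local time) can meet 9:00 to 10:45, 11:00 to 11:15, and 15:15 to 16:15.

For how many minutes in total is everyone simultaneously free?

90 minutes

Alice → UTC: 09:15–09:30, 12:30–14:15.
Zara → UTC: 12:00–13:45, 14:00–14:15, 18:15–19:15.
Alice ∩ Zara: 12:30–13:45, 14:00–14:15.
Total common minutes: 75 + 15 = 90.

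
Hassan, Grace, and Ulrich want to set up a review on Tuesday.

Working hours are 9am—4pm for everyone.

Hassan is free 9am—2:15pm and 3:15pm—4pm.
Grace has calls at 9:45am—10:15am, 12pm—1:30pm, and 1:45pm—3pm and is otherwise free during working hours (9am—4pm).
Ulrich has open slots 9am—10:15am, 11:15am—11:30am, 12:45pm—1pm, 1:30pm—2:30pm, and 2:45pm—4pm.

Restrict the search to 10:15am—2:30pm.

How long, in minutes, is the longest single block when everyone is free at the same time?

Grace free within 09:00–16:00: 09:00–09:45, 10:15–12:00, 13:30–13:45, 15:00–16:00.
Hassan ∩ Grace: 09:00–09:45, 10:15–12:00, 13:30–13:45, 15:15–16:00.
Hassan ∩ Grace ∩ Ulrich: 09:00–09:45, 11:15–11:30, 13:30–13:45, 15:15–16:00.
Restricted to 10:15–14:30: 11:15–11:30, 13:30–13:45.
Common window lengths: 15, 15 min; longest is 15.

15 minutes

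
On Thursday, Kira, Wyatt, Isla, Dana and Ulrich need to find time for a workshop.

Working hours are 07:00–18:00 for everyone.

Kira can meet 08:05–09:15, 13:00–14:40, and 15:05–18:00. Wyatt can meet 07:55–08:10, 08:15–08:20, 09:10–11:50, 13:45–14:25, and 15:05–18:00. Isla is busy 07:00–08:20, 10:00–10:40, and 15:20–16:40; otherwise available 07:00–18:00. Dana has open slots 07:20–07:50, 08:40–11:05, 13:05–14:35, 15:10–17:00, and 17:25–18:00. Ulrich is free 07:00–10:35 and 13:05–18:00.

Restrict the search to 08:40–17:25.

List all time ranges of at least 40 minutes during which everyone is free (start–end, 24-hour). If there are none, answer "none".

13:45–14:25

Isla free within 07:00–18:00: 08:20–10:00, 10:40–15:20, 16:40–18:00.
Kira ∩ Wyatt: 08:05–08:10, 08:15–08:20, 09:10–09:15, 13:45–14:25, 15:05–18:00.
Kira ∩ Wyatt ∩ Isla: 09:10–09:15, 13:45–14:25, 15:05–15:20, 16:40–18:00.
Kira ∩ Wyatt ∩ Isla ∩ Dana: 09:10–09:15, 13:45–14:25, 15:10–15:20, 16:40–17:00, 17:25–18:00.
Kira ∩ Wyatt ∩ Isla ∩ Dana ∩ Ulrich: 09:10–09:15, 13:45–14:25, 15:10–15:20, 16:40–17:00, 17:25–18:00.
Restricted to 08:40–17:25: 09:10–09:15, 13:45–14:25, 15:10–15:20, 16:40–17:00.
Windows ≥ 40 min: 13:45–14:25.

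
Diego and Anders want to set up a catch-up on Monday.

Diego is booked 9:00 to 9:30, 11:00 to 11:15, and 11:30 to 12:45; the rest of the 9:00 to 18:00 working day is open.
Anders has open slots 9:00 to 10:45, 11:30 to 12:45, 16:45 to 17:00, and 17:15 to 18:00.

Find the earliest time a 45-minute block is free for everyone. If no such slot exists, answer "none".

Diego free within 09:00–18:00: 09:30–11:00, 11:15–11:30, 12:45–18:00.
Diego ∩ Anders: 09:30–10:45, 16:45–17:00, 17:15–18:00.
Windows ≥ 45 min: 09:30–10:45, 17:15–18:00.
Earliest such window starts at 09:30.

09:30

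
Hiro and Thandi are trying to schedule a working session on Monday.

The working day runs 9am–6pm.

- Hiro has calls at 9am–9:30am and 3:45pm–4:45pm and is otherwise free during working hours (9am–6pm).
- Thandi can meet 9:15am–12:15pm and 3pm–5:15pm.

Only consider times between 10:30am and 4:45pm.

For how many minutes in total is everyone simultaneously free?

150 minutes

Hiro free within 09:00–18:00: 09:30–15:45, 16:45–18:00.
Hiro ∩ Thandi: 09:30–12:15, 15:00–15:45, 16:45–17:15.
Restricted to 10:30–16:45: 10:30–12:15, 15:00–15:45.
Total common minutes: 105 + 45 = 150.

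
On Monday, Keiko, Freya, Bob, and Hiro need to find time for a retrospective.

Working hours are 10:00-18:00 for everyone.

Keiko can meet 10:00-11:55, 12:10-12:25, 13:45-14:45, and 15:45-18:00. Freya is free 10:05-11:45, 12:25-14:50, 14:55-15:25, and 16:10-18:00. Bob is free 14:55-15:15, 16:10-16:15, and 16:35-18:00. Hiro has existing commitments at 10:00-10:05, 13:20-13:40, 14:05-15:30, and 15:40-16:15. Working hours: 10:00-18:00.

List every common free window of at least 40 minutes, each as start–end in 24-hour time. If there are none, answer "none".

16:35–18:00

Hiro free within 10:00–18:00: 10:05–13:20, 13:40–14:05, 15:30–15:40, 16:15–18:00.
Keiko ∩ Freya: 10:05–11:45, 13:45–14:45, 16:10–18:00.
Keiko ∩ Freya ∩ Bob: 16:10–16:15, 16:35–18:00.
Keiko ∩ Freya ∩ Bob ∩ Hiro: 16:35–18:00.
Windows ≥ 40 min: 16:35–18:00.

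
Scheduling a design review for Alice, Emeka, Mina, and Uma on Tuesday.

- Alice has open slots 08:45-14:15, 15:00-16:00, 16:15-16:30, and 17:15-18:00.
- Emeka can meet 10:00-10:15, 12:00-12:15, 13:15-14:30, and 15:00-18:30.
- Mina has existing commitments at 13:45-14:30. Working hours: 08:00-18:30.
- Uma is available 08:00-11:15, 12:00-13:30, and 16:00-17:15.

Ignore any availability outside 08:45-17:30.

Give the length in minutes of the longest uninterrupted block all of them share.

15 minutes

Mina free within 08:00–18:30: 08:00–13:45, 14:30–18:30.
Alice ∩ Emeka: 10:00–10:15, 12:00–12:15, 13:15–14:15, 15:00–16:00, 16:15–16:30, 17:15–18:00.
Alice ∩ Emeka ∩ Mina: 10:00–10:15, 12:00–12:15, 13:15–13:45, 15:00–16:00, 16:15–16:30, 17:15–18:00.
Alice ∩ Emeka ∩ Mina ∩ Uma: 10:00–10:15, 12:00–12:15, 13:15–13:30, 16:15–16:30.
Restricted to 08:45–17:30: 10:00–10:15, 12:00–12:15, 13:15–13:30, 16:15–16:30.
Common window lengths: 15, 15, 15, 15 min; longest is 15.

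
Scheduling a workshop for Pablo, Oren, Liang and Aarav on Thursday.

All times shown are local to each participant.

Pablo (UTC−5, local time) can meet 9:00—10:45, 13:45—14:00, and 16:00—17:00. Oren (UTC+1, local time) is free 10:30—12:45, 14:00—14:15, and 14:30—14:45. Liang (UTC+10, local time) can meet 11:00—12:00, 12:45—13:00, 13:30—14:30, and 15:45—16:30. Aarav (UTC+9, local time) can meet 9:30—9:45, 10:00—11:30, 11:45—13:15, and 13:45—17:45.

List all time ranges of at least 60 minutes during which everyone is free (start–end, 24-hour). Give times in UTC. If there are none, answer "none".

none

Pablo → UTC: 14:00–15:45, 18:45–19:00, 21:00–22:00.
Oren → UTC: 09:30–11:45, 13:00–13:15, 13:30–13:45.
Liang → UTC: 01:00–02:00, 02:45–03:00, 03:30–04:30, 05:45–06:30.
Aarav → UTC: 00:30–00:45, 01:00–02:30, 02:45–04:15, 04:45–08:45.
Pablo ∩ Oren: (none).
Pablo ∩ Oren ∩ Liang: (none).
Pablo ∩ Oren ∩ Liang ∩ Aarav: (none).
Windows ≥ 60 min: (none).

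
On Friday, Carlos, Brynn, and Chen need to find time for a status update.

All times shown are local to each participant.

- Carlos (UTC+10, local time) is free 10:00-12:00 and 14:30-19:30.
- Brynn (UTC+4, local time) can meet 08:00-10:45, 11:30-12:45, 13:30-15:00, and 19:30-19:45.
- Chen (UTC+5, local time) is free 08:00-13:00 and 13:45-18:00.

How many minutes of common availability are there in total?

165 minutes

Carlos → UTC: 00:00–02:00, 04:30–09:30.
Brynn → UTC: 04:00–06:45, 07:30–08:45, 09:30–11:00, 15:30–15:45.
Chen → UTC: 03:00–08:00, 08:45–13:00.
Carlos ∩ Brynn: 04:30–06:45, 07:30–08:45.
Carlos ∩ Brynn ∩ Chen: 04:30–06:45, 07:30–08:00.
Total common minutes: 135 + 30 = 165.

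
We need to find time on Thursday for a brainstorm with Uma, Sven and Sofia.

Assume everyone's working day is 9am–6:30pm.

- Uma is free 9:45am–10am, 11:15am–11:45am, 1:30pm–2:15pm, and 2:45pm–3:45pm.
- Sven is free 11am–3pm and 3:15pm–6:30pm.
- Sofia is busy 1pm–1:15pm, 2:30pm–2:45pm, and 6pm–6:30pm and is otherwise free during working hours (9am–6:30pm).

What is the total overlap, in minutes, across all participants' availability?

120 minutes

Sofia free within 09:00–18:30: 09:00–13:00, 13:15–14:30, 14:45–18:00.
Uma ∩ Sven: 11:15–11:45, 13:30–14:15, 14:45–15:00, 15:15–15:45.
Uma ∩ Sven ∩ Sofia: 11:15–11:45, 13:30–14:15, 14:45–15:00, 15:15–15:45.
Total common minutes: 30 + 45 + 15 + 30 = 120.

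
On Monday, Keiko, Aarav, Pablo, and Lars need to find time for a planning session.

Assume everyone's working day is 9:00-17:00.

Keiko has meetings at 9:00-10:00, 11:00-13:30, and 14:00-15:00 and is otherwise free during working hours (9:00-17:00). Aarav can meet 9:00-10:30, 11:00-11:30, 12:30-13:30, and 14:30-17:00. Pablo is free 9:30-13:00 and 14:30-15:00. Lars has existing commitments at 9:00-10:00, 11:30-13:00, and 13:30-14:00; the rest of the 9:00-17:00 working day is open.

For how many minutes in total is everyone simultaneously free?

Keiko free within 09:00–17:00: 10:00–11:00, 13:30–14:00, 15:00–17:00.
Lars free within 09:00–17:00: 10:00–11:30, 13:00–13:30, 14:00–17:00.
Keiko ∩ Aarav: 10:00–10:30, 15:00–17:00.
Keiko ∩ Aarav ∩ Pablo: 10:00–10:30.
Keiko ∩ Aarav ∩ Pablo ∩ Lars: 10:00–10:30.
Total common minutes: 30.

30 minutes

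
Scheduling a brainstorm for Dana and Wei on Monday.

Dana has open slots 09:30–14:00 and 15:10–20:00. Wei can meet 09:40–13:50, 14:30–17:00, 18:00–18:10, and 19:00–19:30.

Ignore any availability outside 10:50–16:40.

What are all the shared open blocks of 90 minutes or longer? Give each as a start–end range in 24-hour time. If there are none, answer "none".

10:50–13:50, 15:10–16:40

Dana ∩ Wei: 09:40–13:50, 15:10–17:00, 18:00–18:10, 19:00–19:30.
Restricted to 10:50–16:40: 10:50–13:50, 15:10–16:40.
Windows ≥ 90 min: 10:50–13:50, 15:10–16:40.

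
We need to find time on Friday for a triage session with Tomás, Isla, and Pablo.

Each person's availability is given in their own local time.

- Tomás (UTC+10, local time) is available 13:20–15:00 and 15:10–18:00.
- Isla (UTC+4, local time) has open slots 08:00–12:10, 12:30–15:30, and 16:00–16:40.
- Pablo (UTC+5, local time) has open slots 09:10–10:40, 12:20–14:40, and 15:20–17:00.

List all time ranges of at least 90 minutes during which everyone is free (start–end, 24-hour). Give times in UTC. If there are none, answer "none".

Tomás → UTC: 03:20–05:00, 05:10–08:00.
Isla → UTC: 04:00–08:10, 08:30–11:30, 12:00–12:40.
Pablo → UTC: 04:10–05:40, 07:20–09:40, 10:20–12:00.
Tomás ∩ Isla: 04:00–05:00, 05:10–08:00.
Tomás ∩ Isla ∩ Pablo: 04:10–05:00, 05:10–05:40, 07:20–08:00.
Windows ≥ 90 min: (none).

none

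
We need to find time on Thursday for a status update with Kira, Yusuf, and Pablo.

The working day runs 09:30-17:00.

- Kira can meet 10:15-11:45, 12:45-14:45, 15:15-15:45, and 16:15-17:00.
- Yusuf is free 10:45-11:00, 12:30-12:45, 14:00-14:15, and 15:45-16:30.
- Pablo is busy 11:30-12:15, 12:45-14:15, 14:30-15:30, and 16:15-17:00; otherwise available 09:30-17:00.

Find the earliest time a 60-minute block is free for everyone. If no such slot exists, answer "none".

Pablo free within 09:30–17:00: 09:30–11:30, 12:15–12:45, 14:15–14:30, 15:30–16:15.
Kira ∩ Yusuf: 10:45–11:00, 14:00–14:15, 16:15–16:30.
Kira ∩ Yusuf ∩ Pablo: 10:45–11:00.
Windows ≥ 60 min: (none).

none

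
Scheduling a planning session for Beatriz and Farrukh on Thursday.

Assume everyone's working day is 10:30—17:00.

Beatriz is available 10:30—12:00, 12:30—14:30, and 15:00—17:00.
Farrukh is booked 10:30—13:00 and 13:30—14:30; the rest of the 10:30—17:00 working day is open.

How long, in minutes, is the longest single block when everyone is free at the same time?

Farrukh free within 10:30–17:00: 13:00–13:30, 14:30–17:00.
Beatriz ∩ Farrukh: 13:00–13:30, 15:00–17:00.
Common window lengths: 30, 120 min; longest is 120.

120 minutes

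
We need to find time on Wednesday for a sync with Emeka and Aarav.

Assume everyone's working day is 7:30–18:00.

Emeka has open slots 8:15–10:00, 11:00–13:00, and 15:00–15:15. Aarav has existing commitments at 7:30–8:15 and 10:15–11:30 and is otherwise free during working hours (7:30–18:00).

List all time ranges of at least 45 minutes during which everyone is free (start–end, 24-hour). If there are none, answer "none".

08:15–10:00, 11:30–13:00

Aarav free within 07:30–18:00: 08:15–10:15, 11:30–18:00.
Emeka ∩ Aarav: 08:15–10:00, 11:30–13:00, 15:00–15:15.
Windows ≥ 45 min: 08:15–10:00, 11:30–13:00.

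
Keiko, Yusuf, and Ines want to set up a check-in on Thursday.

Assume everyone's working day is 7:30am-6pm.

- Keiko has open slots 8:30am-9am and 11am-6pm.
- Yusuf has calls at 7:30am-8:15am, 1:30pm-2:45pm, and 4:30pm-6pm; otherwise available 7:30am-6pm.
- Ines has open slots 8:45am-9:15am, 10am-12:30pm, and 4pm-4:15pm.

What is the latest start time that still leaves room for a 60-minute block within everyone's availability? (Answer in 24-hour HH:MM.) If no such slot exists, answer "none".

Yusuf free within 07:30–18:00: 08:15–13:30, 14:45–16:30.
Keiko ∩ Yusuf: 08:30–09:00, 11:00–13:30, 14:45–16:30.
Keiko ∩ Yusuf ∩ Ines: 08:45–09:00, 11:00–12:30, 16:00–16:15.
Windows ≥ 60 min: 11:00–12:30.
Latest start in the last window 11:00–12:30 is 12:30 − 60 min = 11:30.

11:30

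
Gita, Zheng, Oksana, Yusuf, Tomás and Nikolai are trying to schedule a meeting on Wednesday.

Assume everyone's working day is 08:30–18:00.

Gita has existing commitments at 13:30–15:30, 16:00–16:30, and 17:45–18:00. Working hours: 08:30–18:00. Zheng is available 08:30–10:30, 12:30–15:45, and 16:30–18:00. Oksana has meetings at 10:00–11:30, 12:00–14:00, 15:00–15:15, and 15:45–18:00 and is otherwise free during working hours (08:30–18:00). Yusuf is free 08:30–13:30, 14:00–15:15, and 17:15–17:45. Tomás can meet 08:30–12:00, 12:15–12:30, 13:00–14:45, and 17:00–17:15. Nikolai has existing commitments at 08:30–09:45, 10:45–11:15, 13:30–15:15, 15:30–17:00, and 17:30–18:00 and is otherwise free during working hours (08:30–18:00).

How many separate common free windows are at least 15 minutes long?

1

Gita free within 08:30–18:00: 08:30–13:30, 15:30–16:00, 16:30–17:45.
Oksana free within 08:30–18:00: 08:30–10:00, 11:30–12:00, 14:00–15:00, 15:15–15:45.
Nikolai free within 08:30–18:00: 09:45–10:45, 11:15–13:30, 15:15–15:30, 17:00–17:30.
Gita ∩ Zheng: 08:30–10:30, 12:30–13:30, 15:30–15:45, 16:30–17:45.
Gita ∩ Zheng ∩ Oksana: 08:30–10:00, 15:30–15:45.
Gita ∩ Zheng ∩ Oksana ∩ Yusuf: 08:30–10:00.
Gita ∩ Zheng ∩ Oksana ∩ Yusuf ∩ Tomás: 08:30–10:00.
Gita ∩ Zheng ∩ Oksana ∩ Yusuf ∩ Tomás ∩ Nikolai: 09:45–10:00.
Windows ≥ 15 min: 09:45–10:00.
That's 1 window.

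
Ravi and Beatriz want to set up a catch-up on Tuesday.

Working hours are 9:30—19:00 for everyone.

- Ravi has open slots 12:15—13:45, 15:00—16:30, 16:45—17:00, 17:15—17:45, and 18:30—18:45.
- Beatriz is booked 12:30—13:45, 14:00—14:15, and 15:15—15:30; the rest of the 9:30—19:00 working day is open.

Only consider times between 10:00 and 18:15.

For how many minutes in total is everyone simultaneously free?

135 minutes

Beatriz free within 09:30–19:00: 09:30–12:30, 13:45–14:00, 14:15–15:15, 15:30–19:00.
Ravi ∩ Beatriz: 12:15–12:30, 15:00–15:15, 15:30–16:30, 16:45–17:00, 17:15–17:45, 18:30–18:45.
Restricted to 10:00–18:15: 12:15–12:30, 15:00–15:15, 15:30–16:30, 16:45–17:00, 17:15–17:45.
Total common minutes: 15 + 15 + 60 + 15 + 30 = 135.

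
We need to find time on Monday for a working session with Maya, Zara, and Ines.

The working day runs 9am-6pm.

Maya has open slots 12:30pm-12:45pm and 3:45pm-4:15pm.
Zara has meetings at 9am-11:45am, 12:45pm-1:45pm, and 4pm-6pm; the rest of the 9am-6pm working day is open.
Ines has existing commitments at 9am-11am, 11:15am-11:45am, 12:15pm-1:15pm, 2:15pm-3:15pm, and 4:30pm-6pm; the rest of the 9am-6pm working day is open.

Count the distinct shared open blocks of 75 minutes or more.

Zara free within 09:00–18:00: 11:45–12:45, 13:45–16:00.
Ines free within 09:00–18:00: 11:00–11:15, 11:45–12:15, 13:15–14:15, 15:15–16:30.
Maya ∩ Zara: 12:30–12:45, 15:45–16:00.
Maya ∩ Zara ∩ Ines: 15:45–16:00.
Windows ≥ 75 min: (none).
That's 0 windows.

0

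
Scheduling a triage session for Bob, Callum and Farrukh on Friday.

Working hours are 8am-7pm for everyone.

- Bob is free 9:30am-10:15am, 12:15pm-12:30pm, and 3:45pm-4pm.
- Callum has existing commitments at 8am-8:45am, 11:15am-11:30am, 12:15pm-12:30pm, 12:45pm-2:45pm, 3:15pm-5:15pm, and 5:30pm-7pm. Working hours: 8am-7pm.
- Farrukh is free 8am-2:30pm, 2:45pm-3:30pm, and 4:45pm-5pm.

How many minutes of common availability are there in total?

Callum free within 08:00–19:00: 08:45–11:15, 11:30–12:15, 12:30–12:45, 14:45–15:15, 17:15–17:30.
Bob ∩ Callum: 09:30–10:15.
Bob ∩ Callum ∩ Farrukh: 09:30–10:15.
Total common minutes: 45.

45 minutes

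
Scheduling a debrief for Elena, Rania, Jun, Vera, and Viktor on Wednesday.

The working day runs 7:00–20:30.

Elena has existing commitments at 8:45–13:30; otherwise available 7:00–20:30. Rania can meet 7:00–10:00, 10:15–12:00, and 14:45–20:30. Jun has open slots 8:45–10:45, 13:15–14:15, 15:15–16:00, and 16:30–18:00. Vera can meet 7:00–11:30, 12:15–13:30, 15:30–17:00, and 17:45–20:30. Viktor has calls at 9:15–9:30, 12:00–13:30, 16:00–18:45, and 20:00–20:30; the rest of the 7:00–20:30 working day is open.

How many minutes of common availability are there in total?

Elena free within 07:00–20:30: 07:00–08:45, 13:30–20:30.
Viktor free within 07:00–20:30: 07:00–09:15, 09:30–12:00, 13:30–16:00, 18:45–20:00.
Elena ∩ Rania: 07:00–08:45, 14:45–20:30.
Elena ∩ Rania ∩ Jun: 15:15–16:00, 16:30–18:00.
Elena ∩ Rania ∩ Jun ∩ Vera: 15:30–16:00, 16:30–17:00, 17:45–18:00.
Elena ∩ Rania ∩ Jun ∩ Vera ∩ Viktor: 15:30–16:00.
Total common minutes: 30.

30 minutes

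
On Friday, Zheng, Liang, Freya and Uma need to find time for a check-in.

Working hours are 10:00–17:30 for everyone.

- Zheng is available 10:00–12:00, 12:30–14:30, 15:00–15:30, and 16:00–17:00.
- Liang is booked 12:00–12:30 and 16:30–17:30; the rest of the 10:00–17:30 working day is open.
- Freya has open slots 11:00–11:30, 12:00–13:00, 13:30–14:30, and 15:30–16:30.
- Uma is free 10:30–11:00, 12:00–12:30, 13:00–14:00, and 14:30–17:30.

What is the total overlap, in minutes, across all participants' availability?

60 minutes

Liang free within 10:00–17:30: 10:00–12:00, 12:30–16:30.
Zheng ∩ Liang: 10:00–12:00, 12:30–14:30, 15:00–15:30, 16:00–16:30.
Zheng ∩ Liang ∩ Freya: 11:00–11:30, 12:30–13:00, 13:30–14:30, 16:00–16:30.
Zheng ∩ Liang ∩ Freya ∩ Uma: 13:30–14:00, 16:00–16:30.
Total common minutes: 30 + 30 = 60.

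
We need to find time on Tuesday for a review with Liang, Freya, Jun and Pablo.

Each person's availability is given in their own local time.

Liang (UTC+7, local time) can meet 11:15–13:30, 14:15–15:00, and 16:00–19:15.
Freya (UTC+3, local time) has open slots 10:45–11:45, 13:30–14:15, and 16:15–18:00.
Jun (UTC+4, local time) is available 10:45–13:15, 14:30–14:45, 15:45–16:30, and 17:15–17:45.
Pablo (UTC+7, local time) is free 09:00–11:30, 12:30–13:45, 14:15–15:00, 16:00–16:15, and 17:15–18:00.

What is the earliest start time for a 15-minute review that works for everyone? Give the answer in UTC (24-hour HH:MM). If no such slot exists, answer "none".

07:45

Liang → UTC: 04:15–06:30, 07:15–08:00, 09:00–12:15.
Freya → UTC: 07:45–08:45, 10:30–11:15, 13:15–15:00.
Jun → UTC: 06:45–09:15, 10:30–10:45, 11:45–12:30, 13:15–13:45.
Pablo → UTC: 02:00–04:30, 05:30–06:45, 07:15–08:00, 09:00–09:15, 10:15–11:00.
Liang ∩ Freya: 07:45–08:00, 10:30–11:15.
Liang ∩ Freya ∩ Jun: 07:45–08:00, 10:30–10:45.
Liang ∩ Freya ∩ Jun ∩ Pablo: 07:45–08:00, 10:30–10:45.
Windows ≥ 15 min: 07:45–08:00, 10:30–10:45.
Earliest such window starts at 07:45.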